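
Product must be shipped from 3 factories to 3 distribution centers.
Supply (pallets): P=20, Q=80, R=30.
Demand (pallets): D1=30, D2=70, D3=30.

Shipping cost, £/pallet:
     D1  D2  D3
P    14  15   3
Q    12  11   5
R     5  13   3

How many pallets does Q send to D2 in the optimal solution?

The minimum-cost plan:
  P to D3: 20 × £3 = £60
  Q to D2: 70 × £11 = £770
  Q to D3: 10 × £5 = £50
  R to D1: 30 × £5 = £150
Total cost = £1030.
So Q→D2 carries 70 pallets.

70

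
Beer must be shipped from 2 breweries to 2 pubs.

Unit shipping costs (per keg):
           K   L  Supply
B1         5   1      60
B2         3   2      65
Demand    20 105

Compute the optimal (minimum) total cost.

210

A cheapest plan:
  B1 to L: 60 × 1 = 60
  B2 to K: 20 × 3 = 60
  B2 to L: 45 × 2 = 90
Total = 60 + 60 + 90 = 210.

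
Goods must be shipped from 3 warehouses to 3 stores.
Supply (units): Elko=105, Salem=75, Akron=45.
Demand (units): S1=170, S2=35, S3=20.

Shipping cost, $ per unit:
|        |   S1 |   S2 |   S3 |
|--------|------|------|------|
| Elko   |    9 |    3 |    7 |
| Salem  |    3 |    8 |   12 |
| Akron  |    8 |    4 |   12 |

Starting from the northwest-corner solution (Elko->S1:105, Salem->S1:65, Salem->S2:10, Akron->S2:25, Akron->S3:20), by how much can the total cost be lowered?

Current plan cost = 105·9 + 65·3 + 10·8 + 25·4 + 20·12 = $1560.
Optimal plan:
  Elko to S1: 50 × $9 = $450
  Elko to S2: 35 × $3 = $105
  Elko to S3: 20 × $7 = $140
  Salem to S1: 75 × $3 = $225
  Akron to S1: 45 × $8 = $360
Optimal cost = $1280.
Saving = 1560 − 1280 = $280.

280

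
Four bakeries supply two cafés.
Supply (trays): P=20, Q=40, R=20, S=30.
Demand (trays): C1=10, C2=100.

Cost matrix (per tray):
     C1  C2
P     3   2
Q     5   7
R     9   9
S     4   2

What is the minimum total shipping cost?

540

An optimal shipping plan:
  P–C2: 20 × 2 = 40
  Q–C1: 10 × 5 = 50
  Q–C2: 30 × 7 = 210
  R–C2: 20 × 9 = 180
  S–C2: 30 × 2 = 60
Total = 40 + 50 + 210 + 180 + 60 = 540.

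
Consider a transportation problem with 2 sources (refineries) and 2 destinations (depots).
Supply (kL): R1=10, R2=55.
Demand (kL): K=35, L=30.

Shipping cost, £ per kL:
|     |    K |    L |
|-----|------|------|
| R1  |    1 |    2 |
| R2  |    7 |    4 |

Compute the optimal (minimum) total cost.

305

Optimal allocation:
  R1 to K: 10 kL
  R2 to K: 25 kL
  R2 to L: 30 kL
Total cost = £305.
(Supply check: R1 ships 10; R2 ships 55.)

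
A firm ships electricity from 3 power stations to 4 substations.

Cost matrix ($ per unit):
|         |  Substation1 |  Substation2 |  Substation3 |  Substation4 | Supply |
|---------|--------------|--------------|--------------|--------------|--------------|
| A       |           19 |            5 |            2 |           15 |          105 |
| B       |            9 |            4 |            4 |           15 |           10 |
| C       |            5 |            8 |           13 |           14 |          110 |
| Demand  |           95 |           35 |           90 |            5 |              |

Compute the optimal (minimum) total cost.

Optimal allocation:
  A–Substation2: 15 MWh
  A–Substation3: 90 MWh
  B–Substation2: 10 MWh
  C–Substation1: 95 MWh
  C–Substation2: 10 MWh
  C–Substation4: 5 MWh
Total cost = $920.

920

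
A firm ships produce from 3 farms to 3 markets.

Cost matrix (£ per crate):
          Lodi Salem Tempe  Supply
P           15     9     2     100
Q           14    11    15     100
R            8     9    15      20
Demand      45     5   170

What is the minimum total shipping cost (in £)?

1815

Optimal allocation:
  P->Tempe: 100 crates
  Q->Lodi: 25 crates
  Q->Salem: 5 crates
  Q->Tempe: 70 crates
  R->Lodi: 20 crates
Total cost = £1815.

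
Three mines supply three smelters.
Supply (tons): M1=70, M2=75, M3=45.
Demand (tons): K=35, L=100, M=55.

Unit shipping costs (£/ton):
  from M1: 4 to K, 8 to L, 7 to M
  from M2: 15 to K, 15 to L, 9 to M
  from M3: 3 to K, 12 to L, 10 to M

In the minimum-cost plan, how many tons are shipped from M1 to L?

The minimum-cost plan:
  M1 to L: 70 × £8 = £560
  M2 to L: 20 × £15 = £300
  M2 to M: 55 × £9 = £495
  M3 to K: 35 × £3 = £105
  M3 to L: 10 × £12 = £120
Total cost = £1580.
So M1→L carries 70 tons.

70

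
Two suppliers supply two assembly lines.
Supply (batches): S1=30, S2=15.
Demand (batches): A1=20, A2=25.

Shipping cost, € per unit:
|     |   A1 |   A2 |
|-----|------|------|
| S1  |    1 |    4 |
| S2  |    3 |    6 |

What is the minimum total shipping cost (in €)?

150

One minimum-cost allocation:
  S1→A1: 5 × €1 = €5
  S1→A2: 25 × €4 = €100
  S2→A1: 15 × €3 = €45
Total = 5 + 100 + 45 = €150.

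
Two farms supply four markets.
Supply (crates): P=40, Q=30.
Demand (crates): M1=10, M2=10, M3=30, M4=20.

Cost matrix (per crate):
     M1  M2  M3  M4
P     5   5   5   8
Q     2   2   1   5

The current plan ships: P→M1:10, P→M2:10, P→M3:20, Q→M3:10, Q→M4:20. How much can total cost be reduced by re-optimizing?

20

Current plan cost = 10·5 + 10·5 + 20·5 + 10·1 + 20·5 = 310.
Optimal plan:
  P→M1: 10 × 5 = 50
  P→M2: 10 × 5 = 50
  P→M4: 20 × 8 = 160
  Q→M3: 30 × 1 = 30
Optimal cost = 290.
Saving = 310 − 290 = 20.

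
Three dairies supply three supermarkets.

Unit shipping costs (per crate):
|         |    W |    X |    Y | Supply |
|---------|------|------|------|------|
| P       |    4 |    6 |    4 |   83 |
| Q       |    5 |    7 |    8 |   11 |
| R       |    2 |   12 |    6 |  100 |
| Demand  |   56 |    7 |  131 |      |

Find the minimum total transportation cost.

One minimum-cost allocation:
  P->Y: 83 × 4 = 332
  Q->X: 7 × 7 = 49
  Q->Y: 4 × 8 = 32
  R->W: 56 × 2 = 112
  R->Y: 44 × 6 = 264
Total = 332 + 49 + 32 + 112 + 264 = 789.

789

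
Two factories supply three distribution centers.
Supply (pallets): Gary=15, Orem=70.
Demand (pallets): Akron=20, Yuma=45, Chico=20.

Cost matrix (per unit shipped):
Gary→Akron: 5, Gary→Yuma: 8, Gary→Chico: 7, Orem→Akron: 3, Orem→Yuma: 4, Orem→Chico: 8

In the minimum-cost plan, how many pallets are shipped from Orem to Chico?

5

Optimal shipments:
  Gary->Chico: 15 × 7 = 105
  Orem->Akron: 20 × 3 = 60
  Orem->Yuma: 45 × 4 = 180
  Orem->Chico: 5 × 8 = 40
Total cost = 385.
So Orem→Chico carries 5 pallets.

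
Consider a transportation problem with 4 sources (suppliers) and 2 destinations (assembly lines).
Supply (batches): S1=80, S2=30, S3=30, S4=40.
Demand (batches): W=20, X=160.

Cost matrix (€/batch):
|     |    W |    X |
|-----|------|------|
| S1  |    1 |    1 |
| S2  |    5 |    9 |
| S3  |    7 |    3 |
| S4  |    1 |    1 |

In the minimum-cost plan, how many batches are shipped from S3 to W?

Optimal shipments:
  S1–X: 80 batches
  S2–W: 20 batches
  S2–X: 10 batches
  S3–X: 30 batches
  S4–X: 40 batches
Total cost = €400.
The route S3→W is not used.

0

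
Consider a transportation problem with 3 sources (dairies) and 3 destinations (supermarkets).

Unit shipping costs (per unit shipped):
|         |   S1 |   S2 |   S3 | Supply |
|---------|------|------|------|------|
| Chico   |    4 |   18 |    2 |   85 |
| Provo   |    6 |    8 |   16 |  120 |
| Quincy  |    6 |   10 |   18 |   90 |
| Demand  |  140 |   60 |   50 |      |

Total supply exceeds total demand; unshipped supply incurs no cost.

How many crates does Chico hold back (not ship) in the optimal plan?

0

Minimum-cost shipments:
  Chico to S1: 35 × 4 = 140
  Chico to S3: 50 × 2 = 100
  Provo to S1: 60 × 6 = 360
  Provo to S2: 60 × 8 = 480
  Quincy to S1: 45 × 6 = 270
Total cost = 1350.
Chico ships 85 of its 85, leaving 0.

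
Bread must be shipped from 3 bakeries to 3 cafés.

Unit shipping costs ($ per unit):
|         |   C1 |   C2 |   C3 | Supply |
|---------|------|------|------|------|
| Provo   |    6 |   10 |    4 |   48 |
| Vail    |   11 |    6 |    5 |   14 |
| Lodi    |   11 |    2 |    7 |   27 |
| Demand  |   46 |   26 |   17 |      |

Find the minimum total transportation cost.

413

A cheapest plan:
  Provo to C1: 46 × $6 = $276
  Provo to C3: 2 × $4 = $8
  Vail to C3: 14 × $5 = $70
  Lodi to C2: 26 × $2 = $52
  Lodi to C3: 1 × $7 = $7
Total = 276 + 8 + 70 + 52 + 7 = $413.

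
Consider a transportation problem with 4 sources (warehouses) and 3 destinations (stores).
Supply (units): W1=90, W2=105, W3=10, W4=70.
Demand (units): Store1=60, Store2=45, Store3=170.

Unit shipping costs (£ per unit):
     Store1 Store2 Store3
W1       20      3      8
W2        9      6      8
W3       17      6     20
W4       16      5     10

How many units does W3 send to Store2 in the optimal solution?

10

Optimal shipments:
  W1→Store2: 35 × £3 = £105
  W1→Store3: 55 × £8 = £440
  W2→Store1: 60 × £9 = £540
  W2→Store3: 45 × £8 = £360
  W3→Store2: 10 × £6 = £60
  W4→Store3: 70 × £10 = £700
Total cost = £2205.
So W3→Store2 carries 10 units.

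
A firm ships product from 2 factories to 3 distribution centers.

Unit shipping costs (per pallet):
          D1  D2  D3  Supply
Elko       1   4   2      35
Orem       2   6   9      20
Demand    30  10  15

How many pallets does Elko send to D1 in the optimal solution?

10

Optimal shipments:
  Elko→D1: 10 × 1 = 10
  Elko→D2: 10 × 4 = 40
  Elko→D3: 15 × 2 = 30
  Orem→D1: 20 × 2 = 40
Total cost = 120.
So Elko→D1 carries 10 pallets.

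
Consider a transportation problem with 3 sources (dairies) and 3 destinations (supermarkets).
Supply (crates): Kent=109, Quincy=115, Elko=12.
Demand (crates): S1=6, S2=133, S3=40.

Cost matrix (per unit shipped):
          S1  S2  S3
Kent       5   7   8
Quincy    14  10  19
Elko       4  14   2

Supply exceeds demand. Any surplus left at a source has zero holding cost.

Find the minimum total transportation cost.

An optimal shipping plan:
  Kent–S1: 6 × 5 = 30
  Kent–S2: 75 × 7 = 525
  Kent–S3: 28 × 8 = 224
  Quincy–S2: 58 × 10 = 580
  Elko–S3: 12 × 2 = 24
Total = 30 + 525 + 224 + 580 + 24 = 1383.
(Supply check: Kent ships 109; Quincy ships 58; Elko ships 12.)

1383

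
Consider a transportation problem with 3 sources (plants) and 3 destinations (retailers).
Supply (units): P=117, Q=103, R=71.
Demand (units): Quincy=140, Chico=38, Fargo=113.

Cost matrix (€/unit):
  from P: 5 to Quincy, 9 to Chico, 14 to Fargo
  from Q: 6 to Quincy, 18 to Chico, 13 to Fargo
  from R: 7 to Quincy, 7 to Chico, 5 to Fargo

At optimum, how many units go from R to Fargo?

Solving gives:
  P->Quincy: 79 units
  P->Chico: 38 units
  Q->Quincy: 61 units
  Q->Fargo: 42 units
  R->Fargo: 71 units
Total cost = €2004.
So R→Fargo carries 71 units.

71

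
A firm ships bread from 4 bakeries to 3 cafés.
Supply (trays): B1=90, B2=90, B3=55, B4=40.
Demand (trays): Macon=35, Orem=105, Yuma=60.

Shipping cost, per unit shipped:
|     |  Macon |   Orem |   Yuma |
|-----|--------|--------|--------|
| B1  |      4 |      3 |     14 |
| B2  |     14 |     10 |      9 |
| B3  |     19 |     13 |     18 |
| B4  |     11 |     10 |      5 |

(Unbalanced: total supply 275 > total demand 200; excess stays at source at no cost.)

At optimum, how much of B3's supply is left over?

55

An optimal plan:
  B1→Macon: 35 × 4 = 140
  B1→Orem: 55 × 3 = 165
  B2→Orem: 50 × 10 = 500
  B2→Yuma: 20 × 9 = 180
  B4→Yuma: 40 × 5 = 200
Total cost = 1185.
B3 ships 0 of its 55, leaving 55.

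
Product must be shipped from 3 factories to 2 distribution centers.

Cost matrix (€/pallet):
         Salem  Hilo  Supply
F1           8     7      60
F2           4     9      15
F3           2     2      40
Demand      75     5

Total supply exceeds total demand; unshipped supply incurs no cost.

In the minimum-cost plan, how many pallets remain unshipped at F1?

An optimal plan:
  F1–Salem: 20 × €8 = €160
  F1–Hilo: 5 × €7 = €35
  F2–Salem: 15 × €4 = €60
  F3–Salem: 40 × €2 = €80
Total cost = €335.
F1 ships 25 of its 60, leaving 35.

35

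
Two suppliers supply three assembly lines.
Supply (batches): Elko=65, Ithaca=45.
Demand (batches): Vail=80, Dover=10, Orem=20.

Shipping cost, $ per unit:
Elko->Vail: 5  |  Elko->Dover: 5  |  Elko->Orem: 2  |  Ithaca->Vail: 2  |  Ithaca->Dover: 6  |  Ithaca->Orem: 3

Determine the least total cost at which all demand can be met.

Optimal allocation:
  Elko->Vail: 35 × $5 = $175
  Elko->Dover: 10 × $5 = $50
  Elko->Orem: 20 × $2 = $40
  Ithaca->Vail: 45 × $2 = $90
Total = 175 + 50 + 40 + 90 = $355.

355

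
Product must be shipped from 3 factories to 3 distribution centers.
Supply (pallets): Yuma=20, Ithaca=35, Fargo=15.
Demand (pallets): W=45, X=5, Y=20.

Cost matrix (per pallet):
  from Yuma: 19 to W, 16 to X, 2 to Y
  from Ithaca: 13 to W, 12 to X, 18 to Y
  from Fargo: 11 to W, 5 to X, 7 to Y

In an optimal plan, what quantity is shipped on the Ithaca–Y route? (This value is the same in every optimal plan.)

0

The minimum-cost plan:
  Yuma->Y: 20 × 2 = 40
  Ithaca->W: 35 × 13 = 455
  Fargo->W: 10 × 11 = 110
  Fargo->X: 5 × 5 = 25
Total cost = 630.
The route Ithaca→Y is not used.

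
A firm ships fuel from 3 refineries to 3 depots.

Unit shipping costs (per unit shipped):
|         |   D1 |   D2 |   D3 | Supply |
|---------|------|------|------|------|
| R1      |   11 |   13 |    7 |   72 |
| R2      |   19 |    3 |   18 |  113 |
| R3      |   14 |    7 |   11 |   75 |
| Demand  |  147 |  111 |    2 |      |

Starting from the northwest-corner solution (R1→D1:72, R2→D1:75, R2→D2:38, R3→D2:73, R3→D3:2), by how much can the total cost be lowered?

659

Current plan cost = 72·11 + 75·19 + 38·3 + 73·7 + 2·11 = 2864.
Optimal plan:
  R1–D1: 70 × 11 = 770
  R1–D3: 2 × 7 = 14
  R2–D1: 2 × 19 = 38
  R2–D2: 111 × 3 = 333
  R3–D1: 75 × 14 = 1050
Optimal cost = 2205.
Saving = 2864 − 2205 = 659.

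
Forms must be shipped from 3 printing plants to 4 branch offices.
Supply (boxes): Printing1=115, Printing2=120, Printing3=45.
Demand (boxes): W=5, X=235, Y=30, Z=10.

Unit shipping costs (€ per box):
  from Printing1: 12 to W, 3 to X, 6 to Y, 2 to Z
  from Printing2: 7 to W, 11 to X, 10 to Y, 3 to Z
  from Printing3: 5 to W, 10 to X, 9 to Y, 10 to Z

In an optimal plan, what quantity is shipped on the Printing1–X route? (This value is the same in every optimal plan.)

115

Optimal shipments:
  Printing1 to X: 115 × €3 = €345
  Printing2 to X: 110 × €11 = €1210
  Printing2 to Z: 10 × €3 = €30
  Printing3 to W: 5 × €5 = €25
  Printing3 to X: 10 × €10 = €100
  Printing3 to Y: 30 × €9 = €270
Total cost = €1980.
So Printing1→X carries 115 boxes.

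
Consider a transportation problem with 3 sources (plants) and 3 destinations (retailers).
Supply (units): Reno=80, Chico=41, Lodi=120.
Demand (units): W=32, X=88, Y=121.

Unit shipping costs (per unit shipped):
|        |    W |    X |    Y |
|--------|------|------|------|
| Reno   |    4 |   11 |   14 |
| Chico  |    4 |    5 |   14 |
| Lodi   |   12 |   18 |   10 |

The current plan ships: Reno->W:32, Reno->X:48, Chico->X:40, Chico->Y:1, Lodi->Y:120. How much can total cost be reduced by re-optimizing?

Current plan cost = 32·4 + 48·11 + 40·5 + 1·14 + 120·10 = 2070.
Optimal plan:
  Reno→W: 32 × 4 = 128
  Reno→X: 47 × 11 = 517
  Reno→Y: 1 × 14 = 14
  Chico→X: 41 × 5 = 205
  Lodi→Y: 120 × 10 = 1200
Optimal cost = 2064.
Saving = 2070 − 2064 = 6.

6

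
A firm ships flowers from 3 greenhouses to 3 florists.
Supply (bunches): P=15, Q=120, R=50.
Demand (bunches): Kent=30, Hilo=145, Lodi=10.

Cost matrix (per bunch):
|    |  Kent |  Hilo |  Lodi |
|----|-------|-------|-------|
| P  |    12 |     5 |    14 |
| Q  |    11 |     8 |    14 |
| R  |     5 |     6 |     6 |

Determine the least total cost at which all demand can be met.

1305

Optimal allocation:
  P to Hilo: 15 × 5 = 75
  Q to Hilo: 120 × 8 = 960
  R to Kent: 30 × 5 = 150
  R to Hilo: 10 × 6 = 60
  R to Lodi: 10 × 6 = 60
Total = 75 + 960 + 150 + 60 + 60 = 1305.
(Supply check: P ships 15; Q ships 120; R ships 50.)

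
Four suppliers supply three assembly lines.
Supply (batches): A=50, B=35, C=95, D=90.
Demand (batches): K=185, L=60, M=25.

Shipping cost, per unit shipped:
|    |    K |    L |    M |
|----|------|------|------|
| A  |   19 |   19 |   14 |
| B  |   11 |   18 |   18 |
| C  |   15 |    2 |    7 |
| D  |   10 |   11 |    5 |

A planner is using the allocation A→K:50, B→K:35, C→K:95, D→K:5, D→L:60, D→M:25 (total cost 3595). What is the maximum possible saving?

915

Current plan cost = 50·19 + 35·11 + 95·15 + 5·10 + 60·11 + 25·5 = 3595.
Optimal plan:
  A to K: 50 × 19 = 950
  B to K: 35 × 11 = 385
  C to K: 10 × 15 = 150
  C to L: 60 × 2 = 120
  C to M: 25 × 7 = 175
  D to K: 90 × 10 = 900
Optimal cost = 2680.
Saving = 3595 − 2680 = 915.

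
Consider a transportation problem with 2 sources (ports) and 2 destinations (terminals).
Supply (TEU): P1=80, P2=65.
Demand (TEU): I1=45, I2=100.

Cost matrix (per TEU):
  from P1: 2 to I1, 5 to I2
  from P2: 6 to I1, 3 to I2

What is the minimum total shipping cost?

460

An optimal shipping plan:
  P1 to I1: 45 TEU
  P1 to I2: 35 TEU
  P2 to I2: 65 TEU
Total cost = 460.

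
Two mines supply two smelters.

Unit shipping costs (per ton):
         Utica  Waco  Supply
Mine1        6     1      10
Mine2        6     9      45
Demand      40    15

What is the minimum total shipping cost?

295

Optimal allocation:
  Mine1–Waco: 10 × 1 = 10
  Mine2–Utica: 40 × 6 = 240
  Mine2–Waco: 5 × 9 = 45
Total = 10 + 240 + 45 = 295.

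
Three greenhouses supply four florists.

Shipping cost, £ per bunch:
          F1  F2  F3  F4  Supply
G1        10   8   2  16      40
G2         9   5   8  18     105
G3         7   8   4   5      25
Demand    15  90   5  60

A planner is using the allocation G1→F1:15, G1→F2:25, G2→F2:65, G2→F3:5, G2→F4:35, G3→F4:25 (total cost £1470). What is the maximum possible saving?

Current plan cost = 15·10 + 25·8 + 65·5 + 5·8 + 35·18 + 25·5 = £1470.
Optimal plan:
  G1->F3: 5 × £2 = £10
  G1->F4: 35 × £16 = £560
  G2->F1: 15 × £9 = £135
  G2->F2: 90 × £5 = £450
  G3->F4: 25 × £5 = £125
Optimal cost = £1280.
Saving = 1470 − 1280 = £190.

190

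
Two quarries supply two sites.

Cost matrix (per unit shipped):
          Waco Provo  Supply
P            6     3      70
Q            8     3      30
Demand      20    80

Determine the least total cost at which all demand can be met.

360

Optimal allocation:
  P->Waco: 20 × 6 = 120
  P->Provo: 50 × 3 = 150
  Q->Provo: 30 × 3 = 90
Total = 120 + 150 + 90 = 360.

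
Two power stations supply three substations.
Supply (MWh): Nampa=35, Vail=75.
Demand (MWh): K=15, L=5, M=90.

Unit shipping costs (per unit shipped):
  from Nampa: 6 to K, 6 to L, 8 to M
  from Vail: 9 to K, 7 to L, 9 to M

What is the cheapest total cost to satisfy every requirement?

Optimal allocation:
  Nampa–K: 15 × 6 = 90
  Nampa–L: 5 × 6 = 30
  Nampa–M: 15 × 8 = 120
  Vail–M: 75 × 9 = 675
Total = 90 + 30 + 120 + 675 = 915.
(Supply check: Nampa ships 35; Vail ships 75.)

915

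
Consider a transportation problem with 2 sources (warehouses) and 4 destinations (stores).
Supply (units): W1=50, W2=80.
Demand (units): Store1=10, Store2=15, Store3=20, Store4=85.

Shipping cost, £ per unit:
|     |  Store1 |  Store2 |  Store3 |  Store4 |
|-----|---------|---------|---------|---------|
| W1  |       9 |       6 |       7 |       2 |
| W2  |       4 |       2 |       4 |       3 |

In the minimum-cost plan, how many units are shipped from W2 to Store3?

20

The minimum-cost plan:
  W1->Store4: 50 × £2 = £100
  W2->Store1: 10 × £4 = £40
  W2->Store2: 15 × £2 = £30
  W2->Store3: 20 × £4 = £80
  W2->Store4: 35 × £3 = £105
Total cost = £355.
So W2→Store3 carries 20 units.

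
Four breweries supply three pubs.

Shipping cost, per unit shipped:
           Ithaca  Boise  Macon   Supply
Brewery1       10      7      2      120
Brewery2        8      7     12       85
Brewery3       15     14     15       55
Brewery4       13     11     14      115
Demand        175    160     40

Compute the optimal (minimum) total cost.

3480

One minimum-cost allocation:
  Brewery1 to Boise: 80 × 7 = 560
  Brewery1 to Macon: 40 × 2 = 80
  Brewery2 to Ithaca: 85 × 8 = 680
  Brewery3 to Ithaca: 55 × 15 = 825
  Brewery4 to Ithaca: 35 × 13 = 455
  Brewery4 to Boise: 80 × 11 = 880
Total = 560 + 80 + 680 + 825 + 455 + 880 = 3480.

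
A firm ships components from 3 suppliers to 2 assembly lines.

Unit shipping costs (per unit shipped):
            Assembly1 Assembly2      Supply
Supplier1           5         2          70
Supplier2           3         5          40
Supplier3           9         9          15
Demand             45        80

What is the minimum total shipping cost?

395

An optimal shipping plan:
  Supplier1–Assembly2: 70 × 2 = 140
  Supplier2–Assembly1: 40 × 3 = 120
  Supplier3–Assembly1: 5 × 9 = 45
  Supplier3–Assembly2: 10 × 9 = 90
Total = 140 + 120 + 45 + 90 = 395.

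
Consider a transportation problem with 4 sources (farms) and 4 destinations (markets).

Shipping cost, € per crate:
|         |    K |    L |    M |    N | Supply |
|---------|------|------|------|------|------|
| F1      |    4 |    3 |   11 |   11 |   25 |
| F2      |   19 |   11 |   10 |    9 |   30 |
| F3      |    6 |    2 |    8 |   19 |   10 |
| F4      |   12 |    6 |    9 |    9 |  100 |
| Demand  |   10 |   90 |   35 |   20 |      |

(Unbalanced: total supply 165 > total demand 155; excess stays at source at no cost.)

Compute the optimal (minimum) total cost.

One minimum-cost allocation:
  F1 to K: 10 × €4 = €40
  F1 to L: 15 × €3 = €45
  F2 to N: 20 × €9 = €180
  F3 to L: 10 × €2 = €20
  F4 to L: 65 × €6 = €390
  F4 to M: 35 × €9 = €315
Total = 40 + 45 + 180 + 20 + 390 + 315 = €990.

990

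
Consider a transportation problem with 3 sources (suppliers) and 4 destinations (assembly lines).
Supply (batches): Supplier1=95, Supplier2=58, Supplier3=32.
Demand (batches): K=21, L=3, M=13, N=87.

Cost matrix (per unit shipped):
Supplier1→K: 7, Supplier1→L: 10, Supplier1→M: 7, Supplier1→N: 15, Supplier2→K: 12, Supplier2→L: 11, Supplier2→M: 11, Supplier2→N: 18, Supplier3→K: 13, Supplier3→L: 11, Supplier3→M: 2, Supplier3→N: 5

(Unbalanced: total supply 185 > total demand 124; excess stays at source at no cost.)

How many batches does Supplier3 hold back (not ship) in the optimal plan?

0

Minimum-cost shipments:
  Supplier1–K: 21 × 7 = 147
  Supplier1–L: 3 × 10 = 30
  Supplier1–M: 13 × 7 = 91
  Supplier1–N: 55 × 15 = 825
  Supplier3–N: 32 × 5 = 160
Total cost = 1253.
Supplier3 ships 32 of its 32, leaving 0.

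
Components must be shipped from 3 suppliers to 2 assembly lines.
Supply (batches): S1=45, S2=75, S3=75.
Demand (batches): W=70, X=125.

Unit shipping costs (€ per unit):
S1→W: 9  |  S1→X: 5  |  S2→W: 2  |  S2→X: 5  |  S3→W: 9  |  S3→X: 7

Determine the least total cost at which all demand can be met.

Optimal allocation:
  S1→X: 45 batches
  S2→W: 70 batches
  S2→X: 5 batches
  S3→X: 75 batches
Total cost = €915.
(Supply check: S1 ships 45; S2 ships 75; S3 ships 75.)

915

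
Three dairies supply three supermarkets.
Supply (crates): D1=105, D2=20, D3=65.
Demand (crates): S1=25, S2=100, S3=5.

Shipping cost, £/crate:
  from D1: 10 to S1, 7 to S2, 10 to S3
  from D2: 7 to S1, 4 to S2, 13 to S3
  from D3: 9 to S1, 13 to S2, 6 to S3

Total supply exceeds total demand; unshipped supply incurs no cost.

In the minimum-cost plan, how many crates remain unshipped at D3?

An optimal plan:
  D1→S2: 80 × £7 = £560
  D2→S2: 20 × £4 = £80
  D3→S1: 25 × £9 = £225
  D3→S3: 5 × £6 = £30
Total cost = £895.
D3 ships 30 of its 65, leaving 35.

35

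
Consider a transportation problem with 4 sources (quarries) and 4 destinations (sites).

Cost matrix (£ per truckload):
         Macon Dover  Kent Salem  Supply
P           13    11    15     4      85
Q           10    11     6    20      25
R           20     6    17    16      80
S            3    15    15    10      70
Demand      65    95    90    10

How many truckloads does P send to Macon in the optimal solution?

0

Solving gives:
  P to Dover: 15 truckloads
  P to Kent: 60 truckloads
  P to Salem: 10 truckloads
  Q to Kent: 25 truckloads
  R to Dover: 80 truckloads
  S to Macon: 65 truckloads
  S to Kent: 5 truckloads
Total cost = £2005.
The route P→Macon is not used.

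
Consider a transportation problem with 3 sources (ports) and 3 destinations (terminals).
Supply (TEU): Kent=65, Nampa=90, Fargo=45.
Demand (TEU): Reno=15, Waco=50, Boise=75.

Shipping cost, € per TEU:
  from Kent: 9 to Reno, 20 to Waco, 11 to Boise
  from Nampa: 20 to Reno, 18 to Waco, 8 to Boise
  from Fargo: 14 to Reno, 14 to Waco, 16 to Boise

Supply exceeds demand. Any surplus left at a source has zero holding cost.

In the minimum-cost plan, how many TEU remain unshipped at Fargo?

0

Minimum-cost shipments:
  Kent->Reno: 15 × €9 = €135
  Nampa->Waco: 5 × €18 = €90
  Nampa->Boise: 75 × €8 = €600
  Fargo->Waco: 45 × €14 = €630
Total cost = €1455.
Fargo ships 45 of its 45, leaving 0.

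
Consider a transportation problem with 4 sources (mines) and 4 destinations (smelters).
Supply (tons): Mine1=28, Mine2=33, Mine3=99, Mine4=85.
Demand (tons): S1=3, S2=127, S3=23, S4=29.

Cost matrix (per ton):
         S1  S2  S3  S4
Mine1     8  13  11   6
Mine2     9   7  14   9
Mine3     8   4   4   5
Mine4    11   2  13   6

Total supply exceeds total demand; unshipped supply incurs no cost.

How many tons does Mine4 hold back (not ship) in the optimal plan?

Minimum-cost shipments:
  Mine1–S1: 3 tons
  Mine3–S2: 42 tons
  Mine3–S3: 23 tons
  Mine3–S4: 29 tons
  Mine4–S2: 85 tons
Total cost = 599.
Mine4 ships 85 of its 85, leaving 0.

0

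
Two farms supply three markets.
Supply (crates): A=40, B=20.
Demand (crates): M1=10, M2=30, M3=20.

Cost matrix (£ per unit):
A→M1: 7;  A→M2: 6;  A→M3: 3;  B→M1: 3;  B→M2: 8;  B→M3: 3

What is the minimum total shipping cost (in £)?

A cheapest plan:
  A–M2: 30 crates
  A–M3: 10 crates
  B–M1: 10 crates
  B–M3: 10 crates
Total cost = £270.
(Supply check: A ships 40; B ships 20.)

270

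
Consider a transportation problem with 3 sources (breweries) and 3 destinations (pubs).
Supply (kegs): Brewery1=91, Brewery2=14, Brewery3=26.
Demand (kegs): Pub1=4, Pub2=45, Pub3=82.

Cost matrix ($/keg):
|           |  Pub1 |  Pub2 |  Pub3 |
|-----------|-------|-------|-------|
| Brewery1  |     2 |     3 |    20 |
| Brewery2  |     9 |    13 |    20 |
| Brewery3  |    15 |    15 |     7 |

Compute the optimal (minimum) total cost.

Optimal allocation:
  Brewery1–Pub1: 4 × $2 = $8
  Brewery1–Pub2: 45 × $3 = $135
  Brewery1–Pub3: 42 × $20 = $840
  Brewery2–Pub3: 14 × $20 = $280
  Brewery3–Pub3: 26 × $7 = $182
Total = 8 + 135 + 840 + 280 + 182 = $1445.
(Supply check: Brewery1 ships 91; Brewery2 ships 14; Brewery3 ships 26.)

1445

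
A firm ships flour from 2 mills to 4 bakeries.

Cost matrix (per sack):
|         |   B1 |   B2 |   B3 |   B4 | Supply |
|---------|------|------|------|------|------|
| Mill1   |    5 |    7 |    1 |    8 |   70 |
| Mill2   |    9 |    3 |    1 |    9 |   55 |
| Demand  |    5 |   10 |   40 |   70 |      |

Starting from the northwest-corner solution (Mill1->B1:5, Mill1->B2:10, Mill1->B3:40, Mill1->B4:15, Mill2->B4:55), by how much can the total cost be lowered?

90

Current plan cost = 5·5 + 10·7 + 40·1 + 15·8 + 55·9 = 750.
Optimal plan:
  Mill1 to B1: 5 × 5 = 25
  Mill1 to B4: 65 × 8 = 520
  Mill2 to B2: 10 × 3 = 30
  Mill2 to B3: 40 × 1 = 40
  Mill2 to B4: 5 × 9 = 45
Optimal cost = 660.
Saving = 750 − 660 = 90.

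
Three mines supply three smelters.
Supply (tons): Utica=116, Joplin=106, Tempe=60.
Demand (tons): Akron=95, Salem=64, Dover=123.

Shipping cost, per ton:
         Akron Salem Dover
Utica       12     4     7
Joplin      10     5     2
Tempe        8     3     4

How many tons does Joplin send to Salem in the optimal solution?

The minimum-cost plan:
  Utica->Akron: 35 tons
  Utica->Salem: 64 tons
  Utica->Dover: 17 tons
  Joplin->Dover: 106 tons
  Tempe->Akron: 60 tons
Total cost = 1487.
The route Joplin→Salem is not used.

0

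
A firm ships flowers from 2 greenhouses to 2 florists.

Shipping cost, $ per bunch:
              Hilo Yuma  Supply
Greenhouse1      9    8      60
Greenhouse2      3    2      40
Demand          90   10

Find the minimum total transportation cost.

650

Optimal allocation:
  Greenhouse1->Hilo: 50 × $9 = $450
  Greenhouse1->Yuma: 10 × $8 = $80
  Greenhouse2->Hilo: 40 × $3 = $120
Total = 450 + 80 + 120 = $650.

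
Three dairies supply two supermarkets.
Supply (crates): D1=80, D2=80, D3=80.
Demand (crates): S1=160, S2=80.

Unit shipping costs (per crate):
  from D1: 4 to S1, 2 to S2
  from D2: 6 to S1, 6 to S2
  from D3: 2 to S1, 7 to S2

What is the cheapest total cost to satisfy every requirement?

Optimal allocation:
  D1->S2: 80 × 2 = 160
  D2->S1: 80 × 6 = 480
  D3->S1: 80 × 2 = 160
Total = 160 + 480 + 160 = 800.
(Supply check: D1 ships 80; D2 ships 80; D3 ships 80.)

800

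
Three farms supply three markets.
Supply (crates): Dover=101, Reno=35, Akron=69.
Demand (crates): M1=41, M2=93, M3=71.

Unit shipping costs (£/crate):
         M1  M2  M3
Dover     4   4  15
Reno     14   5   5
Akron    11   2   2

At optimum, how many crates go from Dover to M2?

60

Solving gives:
  Dover→M1: 41 × £4 = £164
  Dover→M2: 60 × £4 = £240
  Reno→M3: 35 × £5 = £175
  Akron→M2: 33 × £2 = £66
  Akron→M3: 36 × £2 = £72
Total cost = £717.
So Dover→M2 carries 60 crates.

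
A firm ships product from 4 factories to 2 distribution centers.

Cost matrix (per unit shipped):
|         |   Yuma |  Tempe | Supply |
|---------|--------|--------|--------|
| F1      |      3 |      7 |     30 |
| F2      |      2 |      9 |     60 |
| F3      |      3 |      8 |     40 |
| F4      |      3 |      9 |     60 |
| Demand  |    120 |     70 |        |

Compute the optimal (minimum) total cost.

830

An optimal shipping plan:
  F1–Tempe: 30 × 7 = 210
  F2–Yuma: 60 × 2 = 120
  F3–Tempe: 40 × 8 = 320
  F4–Yuma: 60 × 3 = 180
Total = 210 + 120 + 320 + 180 = 830.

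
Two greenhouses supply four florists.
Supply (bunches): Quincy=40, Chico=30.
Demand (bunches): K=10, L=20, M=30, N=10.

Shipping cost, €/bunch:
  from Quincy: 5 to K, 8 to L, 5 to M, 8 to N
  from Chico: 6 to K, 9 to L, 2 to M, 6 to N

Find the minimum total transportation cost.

350

A cheapest plan:
  Quincy->K: 10 bunches
  Quincy->L: 20 bunches
  Quincy->N: 10 bunches
  Chico->M: 30 bunches
Total cost = €350.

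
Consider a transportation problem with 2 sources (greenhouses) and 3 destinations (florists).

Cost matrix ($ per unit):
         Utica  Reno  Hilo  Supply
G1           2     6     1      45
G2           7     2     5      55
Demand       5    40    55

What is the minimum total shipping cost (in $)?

205

A cheapest plan:
  G1→Utica: 5 × $2 = $10
  G1→Hilo: 40 × $1 = $40
  G2→Reno: 40 × $2 = $80
  G2→Hilo: 15 × $5 = $75
Total = 10 + 40 + 80 + 75 = $205.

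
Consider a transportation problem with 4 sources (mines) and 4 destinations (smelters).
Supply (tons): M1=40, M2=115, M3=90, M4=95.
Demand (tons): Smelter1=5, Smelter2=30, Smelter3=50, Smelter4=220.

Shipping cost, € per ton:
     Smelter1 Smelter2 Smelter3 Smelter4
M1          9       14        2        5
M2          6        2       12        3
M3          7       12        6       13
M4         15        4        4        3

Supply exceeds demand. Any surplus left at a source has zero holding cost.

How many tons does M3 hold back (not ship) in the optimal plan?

Minimum-cost shipments:
  M1->Smelter4: 40 × €5 = €200
  M2->Smelter2: 30 × €2 = €60
  M2->Smelter4: 85 × €3 = €255
  M3->Smelter1: 5 × €7 = €35
  M3->Smelter3: 50 × €6 = €300
  M4->Smelter4: 95 × €3 = €285
Total cost = €1135.
M3 ships 55 of its 90, leaving 35.

35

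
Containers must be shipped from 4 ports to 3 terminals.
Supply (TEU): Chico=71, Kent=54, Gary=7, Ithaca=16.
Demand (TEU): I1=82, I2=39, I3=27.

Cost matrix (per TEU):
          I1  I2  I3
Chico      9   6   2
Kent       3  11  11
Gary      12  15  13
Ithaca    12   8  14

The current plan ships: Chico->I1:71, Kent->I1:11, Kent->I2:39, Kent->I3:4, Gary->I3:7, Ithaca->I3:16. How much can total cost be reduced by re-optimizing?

Current plan cost = 71·9 + 11·3 + 39·11 + 4·11 + 7·13 + 16·14 = 1460.
Optimal plan:
  Chico to I1: 21 × 9 = 189
  Chico to I2: 23 × 6 = 138
  Chico to I3: 27 × 2 = 54
  Kent to I1: 54 × 3 = 162
  Gary to I1: 7 × 12 = 84
  Ithaca to I2: 16 × 8 = 128
Optimal cost = 755.
Saving = 1460 − 755 = 705.

705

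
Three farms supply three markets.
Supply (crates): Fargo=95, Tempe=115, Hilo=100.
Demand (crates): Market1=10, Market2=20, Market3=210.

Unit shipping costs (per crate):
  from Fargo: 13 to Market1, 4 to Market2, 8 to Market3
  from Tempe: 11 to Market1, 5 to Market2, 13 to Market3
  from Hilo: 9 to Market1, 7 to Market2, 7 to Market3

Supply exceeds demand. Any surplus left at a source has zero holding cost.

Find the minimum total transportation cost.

1865

Optimal allocation:
  Fargo–Market3: 95 crates
  Tempe–Market1: 10 crates
  Tempe–Market2: 20 crates
  Tempe–Market3: 15 crates
  Hilo–Market3: 100 crates
Total cost = 1865.
(Supply check: Fargo ships 95; Tempe ships 45; Hilo ships 100.)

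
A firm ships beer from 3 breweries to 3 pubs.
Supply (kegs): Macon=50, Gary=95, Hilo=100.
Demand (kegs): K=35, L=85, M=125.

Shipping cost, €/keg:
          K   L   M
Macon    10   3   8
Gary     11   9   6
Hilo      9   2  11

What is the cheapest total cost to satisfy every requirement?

1315

Optimal allocation:
  Macon to L: 20 × €3 = €60
  Macon to M: 30 × €8 = €240
  Gary to M: 95 × €6 = €570
  Hilo to K: 35 × €9 = €315
  Hilo to L: 65 × €2 = €130
Total = 60 + 240 + 570 + 315 + 130 = €1315.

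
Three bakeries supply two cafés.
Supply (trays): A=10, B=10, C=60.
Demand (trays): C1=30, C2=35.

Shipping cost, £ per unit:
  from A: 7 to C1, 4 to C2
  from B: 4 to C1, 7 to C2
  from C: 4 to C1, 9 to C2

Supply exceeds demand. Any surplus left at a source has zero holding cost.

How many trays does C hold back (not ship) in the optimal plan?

An optimal plan:
  A to C2: 10 × £4 = £40
  B to C2: 10 × £7 = £70
  C to C1: 30 × £4 = £120
  C to C2: 15 × £9 = £135
Total cost = £365.
C ships 45 of its 60, leaving 15.

15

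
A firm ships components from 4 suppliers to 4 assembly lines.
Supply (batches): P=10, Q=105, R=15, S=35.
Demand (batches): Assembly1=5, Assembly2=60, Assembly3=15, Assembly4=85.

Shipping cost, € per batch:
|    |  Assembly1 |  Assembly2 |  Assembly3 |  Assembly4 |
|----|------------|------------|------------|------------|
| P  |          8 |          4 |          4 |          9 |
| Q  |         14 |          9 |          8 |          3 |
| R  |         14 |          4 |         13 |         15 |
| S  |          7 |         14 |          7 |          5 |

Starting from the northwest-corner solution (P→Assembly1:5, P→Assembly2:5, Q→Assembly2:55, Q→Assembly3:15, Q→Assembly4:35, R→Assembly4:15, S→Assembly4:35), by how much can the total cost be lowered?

340

Current plan cost = 5·8 + 5·4 + 55·9 + 15·8 + 35·3 + 15·15 + 35·5 = €1180.
Optimal plan:
  P–Assembly2: 10 × €4 = €40
  Q–Assembly2: 35 × €9 = €315
  Q–Assembly4: 70 × €3 = €210
  R–Assembly2: 15 × €4 = €60
  S–Assembly1: 5 × €7 = €35
  S–Assembly3: 15 × €7 = €105
  S–Assembly4: 15 × €5 = €75
Optimal cost = €840.
Saving = 1180 − 840 = €340.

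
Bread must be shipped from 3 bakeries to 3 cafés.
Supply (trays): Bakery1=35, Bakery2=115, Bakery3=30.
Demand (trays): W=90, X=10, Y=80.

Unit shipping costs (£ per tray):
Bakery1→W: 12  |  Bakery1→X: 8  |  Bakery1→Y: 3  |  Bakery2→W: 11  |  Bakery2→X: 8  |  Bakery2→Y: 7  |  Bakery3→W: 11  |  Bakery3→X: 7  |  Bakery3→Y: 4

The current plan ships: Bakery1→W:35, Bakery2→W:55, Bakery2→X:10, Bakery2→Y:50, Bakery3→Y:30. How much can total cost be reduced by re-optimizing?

Current plan cost = 35·12 + 55·11 + 10·8 + 50·7 + 30·4 = £1575.
Optimal plan:
  Bakery1 to Y: 35 trays
  Bakery2 to W: 90 trays
  Bakery2 to X: 10 trays
  Bakery2 to Y: 15 trays
  Bakery3 to Y: 30 trays
Optimal cost = £1400.
Saving = 1575 − 1400 = £175.

175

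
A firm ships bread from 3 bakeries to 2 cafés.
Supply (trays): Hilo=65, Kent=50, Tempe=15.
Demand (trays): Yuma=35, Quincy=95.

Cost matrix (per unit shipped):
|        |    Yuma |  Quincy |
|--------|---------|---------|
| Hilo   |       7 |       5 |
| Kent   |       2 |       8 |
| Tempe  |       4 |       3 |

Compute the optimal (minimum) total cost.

560

One minimum-cost allocation:
  Hilo→Quincy: 65 × 5 = 325
  Kent→Yuma: 35 × 2 = 70
  Kent→Quincy: 15 × 8 = 120
  Tempe→Quincy: 15 × 3 = 45
Total = 325 + 70 + 120 + 45 = 560.
(Supply check: Hilo ships 65; Kent ships 50; Tempe ships 15.)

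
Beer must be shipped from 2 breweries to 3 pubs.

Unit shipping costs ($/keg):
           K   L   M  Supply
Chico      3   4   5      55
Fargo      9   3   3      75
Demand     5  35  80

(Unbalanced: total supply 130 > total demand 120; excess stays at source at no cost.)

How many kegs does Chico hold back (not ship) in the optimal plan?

An optimal plan:
  Chico→K: 5 × $3 = $15
  Chico→L: 35 × $4 = $140
  Chico→M: 5 × $5 = $25
  Fargo→M: 75 × $3 = $225
Total cost = $405.
Chico ships 45 of its 55, leaving 10.

10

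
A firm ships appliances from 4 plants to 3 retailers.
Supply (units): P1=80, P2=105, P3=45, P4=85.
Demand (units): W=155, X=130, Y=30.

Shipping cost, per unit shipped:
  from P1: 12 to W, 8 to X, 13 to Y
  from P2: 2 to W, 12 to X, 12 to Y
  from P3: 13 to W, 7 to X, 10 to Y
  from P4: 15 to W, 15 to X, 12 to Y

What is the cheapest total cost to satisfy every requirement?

2350

One minimum-cost allocation:
  P1 to X: 80 × 8 = 640
  P2 to W: 105 × 2 = 210
  P3 to X: 45 × 7 = 315
  P4 to W: 50 × 15 = 750
  P4 to X: 5 × 15 = 75
  P4 to Y: 30 × 12 = 360
Total = 640 + 210 + 315 + 750 + 75 + 360 = 2350.
(Supply check: P1 ships 80; P2 ships 105; P3 ships 45; P4 ships 85.)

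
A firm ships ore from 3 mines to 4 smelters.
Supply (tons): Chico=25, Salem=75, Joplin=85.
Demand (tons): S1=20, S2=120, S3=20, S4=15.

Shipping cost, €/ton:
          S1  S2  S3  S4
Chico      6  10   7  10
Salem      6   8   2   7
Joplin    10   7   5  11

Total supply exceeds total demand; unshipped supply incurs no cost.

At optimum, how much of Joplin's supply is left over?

0

Minimum-cost shipments:
  Chico to S1: 15 × €6 = €90
  Salem to S1: 5 × €6 = €30
  Salem to S2: 35 × €8 = €280
  Salem to S3: 20 × €2 = €40
  Salem to S4: 15 × €7 = €105
  Joplin to S2: 85 × €7 = €595
Total cost = €1140.
Joplin ships 85 of its 85, leaving 0.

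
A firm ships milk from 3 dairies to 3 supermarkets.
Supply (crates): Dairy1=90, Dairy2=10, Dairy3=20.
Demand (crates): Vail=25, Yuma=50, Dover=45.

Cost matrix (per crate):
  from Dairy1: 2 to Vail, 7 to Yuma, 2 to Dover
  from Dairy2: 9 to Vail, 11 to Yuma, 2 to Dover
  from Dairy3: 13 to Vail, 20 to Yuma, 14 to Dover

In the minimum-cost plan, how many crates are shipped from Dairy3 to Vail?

The minimum-cost plan:
  Dairy1–Vail: 5 × 2 = 10
  Dairy1–Yuma: 50 × 7 = 350
  Dairy1–Dover: 35 × 2 = 70
  Dairy2–Dover: 10 × 2 = 20
  Dairy3–Vail: 20 × 13 = 260
Total cost = 710.
So Dairy3→Vail carries 20 crates.

20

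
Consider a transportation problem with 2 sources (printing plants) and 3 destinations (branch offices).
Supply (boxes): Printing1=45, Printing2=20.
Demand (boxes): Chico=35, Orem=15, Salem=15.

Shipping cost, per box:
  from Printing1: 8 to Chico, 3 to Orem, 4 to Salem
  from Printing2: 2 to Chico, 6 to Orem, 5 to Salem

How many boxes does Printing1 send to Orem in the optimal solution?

15

Solving gives:
  Printing1–Chico: 15 × 8 = 120
  Printing1–Orem: 15 × 3 = 45
  Printing1–Salem: 15 × 4 = 60
  Printing2–Chico: 20 × 2 = 40
Total cost = 265.
So Printing1→Orem carries 15 boxes.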